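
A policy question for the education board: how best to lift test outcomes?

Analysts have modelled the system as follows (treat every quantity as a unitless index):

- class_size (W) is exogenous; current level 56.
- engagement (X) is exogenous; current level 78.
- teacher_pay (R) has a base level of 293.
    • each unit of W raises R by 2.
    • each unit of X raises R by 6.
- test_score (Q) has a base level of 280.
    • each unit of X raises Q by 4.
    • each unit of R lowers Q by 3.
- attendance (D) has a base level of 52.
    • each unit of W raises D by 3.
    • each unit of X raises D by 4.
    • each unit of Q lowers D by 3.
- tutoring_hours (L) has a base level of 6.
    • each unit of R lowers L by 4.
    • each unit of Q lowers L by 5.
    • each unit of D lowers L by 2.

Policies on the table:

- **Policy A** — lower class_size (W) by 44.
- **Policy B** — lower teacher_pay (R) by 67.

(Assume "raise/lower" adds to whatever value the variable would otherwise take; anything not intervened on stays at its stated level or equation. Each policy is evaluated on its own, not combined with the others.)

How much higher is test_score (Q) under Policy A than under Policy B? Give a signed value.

Policy A (W − 44):
  W = 56 − 44 = 12
  X = 78
  R = 293 + 2·12 + 6·78 = 785
  Q = 280 + 4·78 − 3·785 = -1763
Policy B (R − 67):
  W = 56
  X = 78
  R = 293 + 2·56 + 6·78 (−67 from intervention) = 806
  Q = 280 + 4·78 − 3·806 = -1826
Q: -1763 − (-1826) = 63

63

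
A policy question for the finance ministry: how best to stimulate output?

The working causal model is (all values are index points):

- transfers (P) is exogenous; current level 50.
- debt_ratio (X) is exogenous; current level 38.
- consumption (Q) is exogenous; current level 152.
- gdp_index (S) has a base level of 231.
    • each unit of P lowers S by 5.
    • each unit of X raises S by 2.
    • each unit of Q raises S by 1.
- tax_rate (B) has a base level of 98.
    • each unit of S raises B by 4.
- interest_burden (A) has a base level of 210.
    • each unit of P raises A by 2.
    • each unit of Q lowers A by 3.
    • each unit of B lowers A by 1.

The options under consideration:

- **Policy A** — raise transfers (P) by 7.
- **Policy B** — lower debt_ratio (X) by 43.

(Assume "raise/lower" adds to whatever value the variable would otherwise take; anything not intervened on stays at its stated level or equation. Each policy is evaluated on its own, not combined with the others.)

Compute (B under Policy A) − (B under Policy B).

Policy A (P + 7):
  P = 50 + 7 = 57
  X = 38
  Q = 152
  S = 231 − 5·57 + 2·38 + 152 = 174
  B = 98 + 4·174 = 794
Policy B (X − 43):
  P = 50
  X = 38 − 43 = -5
  Q = 152
  S = 231 − 5·50 + 2·(-5) + 152 = 123
  B = 98 + 4·123 = 590
B: 794 − 590 = 204

204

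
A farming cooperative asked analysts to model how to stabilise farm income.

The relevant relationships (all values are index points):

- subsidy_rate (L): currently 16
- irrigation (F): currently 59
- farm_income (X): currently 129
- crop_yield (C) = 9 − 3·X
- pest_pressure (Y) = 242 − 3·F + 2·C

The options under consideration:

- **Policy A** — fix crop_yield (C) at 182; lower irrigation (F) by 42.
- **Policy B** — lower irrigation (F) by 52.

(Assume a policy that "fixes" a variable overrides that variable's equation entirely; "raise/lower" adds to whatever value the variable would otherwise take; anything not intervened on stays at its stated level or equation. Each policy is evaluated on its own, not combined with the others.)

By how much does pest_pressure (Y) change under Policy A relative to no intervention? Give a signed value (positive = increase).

1246

Baseline:
  F = 59
  X = 129
  C = 9 − 3·129 = -378
  Y = 242 − 3·59 + 2·(-378) = -691
Policy A (C := 182, F − 42):
  F = 59 − 42 = 17
  X = 129
  C = 182
  Y = 242 − 3·17 + 2·182 = 555
Change in Y: 555 − (-691) = 1246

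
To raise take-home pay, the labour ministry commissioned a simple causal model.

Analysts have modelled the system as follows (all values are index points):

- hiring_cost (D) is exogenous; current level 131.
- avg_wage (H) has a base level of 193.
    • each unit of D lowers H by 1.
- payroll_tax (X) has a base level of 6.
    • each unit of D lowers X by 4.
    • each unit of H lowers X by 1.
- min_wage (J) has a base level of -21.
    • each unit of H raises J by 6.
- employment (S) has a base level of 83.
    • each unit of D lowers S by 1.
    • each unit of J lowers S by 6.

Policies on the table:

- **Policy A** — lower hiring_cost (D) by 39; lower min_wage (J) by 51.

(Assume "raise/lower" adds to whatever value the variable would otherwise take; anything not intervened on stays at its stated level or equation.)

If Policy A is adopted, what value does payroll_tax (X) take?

-463

Policy A (D − 39, J − 51):
  D = 131 − 39 = 92
  H = 193 − 92 = 101
  X = 6 − 4·92 − 101 = -463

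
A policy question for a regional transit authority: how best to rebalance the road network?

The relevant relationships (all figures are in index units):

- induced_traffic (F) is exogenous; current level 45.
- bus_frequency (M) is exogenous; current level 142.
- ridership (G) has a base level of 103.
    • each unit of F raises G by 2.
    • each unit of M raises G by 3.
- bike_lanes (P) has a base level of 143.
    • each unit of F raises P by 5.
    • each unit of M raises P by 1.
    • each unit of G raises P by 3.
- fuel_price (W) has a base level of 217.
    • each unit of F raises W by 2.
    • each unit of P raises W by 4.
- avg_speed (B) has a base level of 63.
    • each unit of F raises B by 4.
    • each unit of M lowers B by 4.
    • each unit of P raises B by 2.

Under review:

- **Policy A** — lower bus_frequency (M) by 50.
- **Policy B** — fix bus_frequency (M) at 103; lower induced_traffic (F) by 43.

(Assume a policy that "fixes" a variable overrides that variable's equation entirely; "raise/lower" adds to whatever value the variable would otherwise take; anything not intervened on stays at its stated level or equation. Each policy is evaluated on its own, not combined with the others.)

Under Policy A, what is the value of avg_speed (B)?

Policy A (M − 50):
  F = 45
  M = 142 − 50 = 92
  G = 103 + 2·45 + 3·92 = 469
  P = 143 + 5·45 + 92 + 3·469 = 1867
  B = 63 + 4·45 − 4·92 + 2·1867 = 3609

3609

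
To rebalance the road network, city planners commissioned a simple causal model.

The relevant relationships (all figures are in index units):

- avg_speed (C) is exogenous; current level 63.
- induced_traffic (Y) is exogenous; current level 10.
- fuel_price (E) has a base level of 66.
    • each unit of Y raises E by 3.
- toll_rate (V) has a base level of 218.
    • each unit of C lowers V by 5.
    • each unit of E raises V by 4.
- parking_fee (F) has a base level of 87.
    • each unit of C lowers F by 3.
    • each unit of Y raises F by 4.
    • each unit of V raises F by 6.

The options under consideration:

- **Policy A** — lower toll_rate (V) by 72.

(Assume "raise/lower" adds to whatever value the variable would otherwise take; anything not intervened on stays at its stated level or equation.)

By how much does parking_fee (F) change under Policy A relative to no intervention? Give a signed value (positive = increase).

Baseline:
  C = 63
  Y = 10
  E = 66 + 3·10 = 96
  V = 218 − 5·63 + 4·96 = 287
  F = 87 − 3·63 + 4·10 + 6·287 = 1660
Policy A (V − 72):
  C = 63
  Y = 10
  E = 66 + 3·10 = 96
  V = 218 − 5·63 + 4·96 (−72 from intervention) = 215
  F = 87 − 3·63 + 4·10 + 6·215 = 1228
Change in F: 1228 − 1660 = -432

-432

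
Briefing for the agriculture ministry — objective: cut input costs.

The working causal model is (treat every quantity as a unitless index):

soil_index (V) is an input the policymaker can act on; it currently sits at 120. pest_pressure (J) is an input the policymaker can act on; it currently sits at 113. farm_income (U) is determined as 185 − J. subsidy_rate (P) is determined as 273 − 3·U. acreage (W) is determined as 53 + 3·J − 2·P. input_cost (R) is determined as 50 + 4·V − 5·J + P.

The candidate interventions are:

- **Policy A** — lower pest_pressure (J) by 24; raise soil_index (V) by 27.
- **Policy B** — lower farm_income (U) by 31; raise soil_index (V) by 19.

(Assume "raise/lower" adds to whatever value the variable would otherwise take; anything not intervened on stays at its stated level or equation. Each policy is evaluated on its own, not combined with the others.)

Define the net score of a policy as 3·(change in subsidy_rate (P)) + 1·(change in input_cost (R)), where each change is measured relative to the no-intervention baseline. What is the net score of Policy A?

Baseline:
  V = 120
  J = 113
  U = 185 − 113 = 72
  P = 273 − 3·72 = 57
  R = 50 + 4·120 − 5·113 + 57 = 22
Policy A (J − 24, V + 27):
  V = 120 + 27 = 147
  J = 113 − 24 = 89
  U = 185 − 89 = 96
  P = 273 − 3·96 = -15
  R = 50 + 4·147 − 5·89 + (-15) = 178
ΔP = -15 − 57 = -72; ΔR = 178 − 22 = 156
Score = 3·(-72) + 1·156 = -60

-60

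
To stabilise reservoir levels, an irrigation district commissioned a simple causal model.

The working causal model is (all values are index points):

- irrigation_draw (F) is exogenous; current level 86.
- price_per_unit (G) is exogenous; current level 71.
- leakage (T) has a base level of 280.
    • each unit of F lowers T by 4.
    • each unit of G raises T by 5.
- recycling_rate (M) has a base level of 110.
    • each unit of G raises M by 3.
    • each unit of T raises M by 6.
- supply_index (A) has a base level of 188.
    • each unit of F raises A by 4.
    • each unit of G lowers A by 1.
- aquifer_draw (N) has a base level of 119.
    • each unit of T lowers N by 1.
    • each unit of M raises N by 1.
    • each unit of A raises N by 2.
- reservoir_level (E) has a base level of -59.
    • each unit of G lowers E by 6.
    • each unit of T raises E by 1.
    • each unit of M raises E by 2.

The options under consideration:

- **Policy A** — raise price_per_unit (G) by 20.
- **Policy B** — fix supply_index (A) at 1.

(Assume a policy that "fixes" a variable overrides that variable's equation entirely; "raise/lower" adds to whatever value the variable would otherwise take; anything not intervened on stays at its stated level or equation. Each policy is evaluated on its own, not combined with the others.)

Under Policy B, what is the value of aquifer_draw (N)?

1899

Policy B (A := 1):
  F = 86
  G = 71
  T = 280 − 4·86 + 5·71 = 291
  M = 110 + 3·71 + 6·291 = 2069
  A = 1
  N = 119 − 291 + 2069 + 2·1 = 1899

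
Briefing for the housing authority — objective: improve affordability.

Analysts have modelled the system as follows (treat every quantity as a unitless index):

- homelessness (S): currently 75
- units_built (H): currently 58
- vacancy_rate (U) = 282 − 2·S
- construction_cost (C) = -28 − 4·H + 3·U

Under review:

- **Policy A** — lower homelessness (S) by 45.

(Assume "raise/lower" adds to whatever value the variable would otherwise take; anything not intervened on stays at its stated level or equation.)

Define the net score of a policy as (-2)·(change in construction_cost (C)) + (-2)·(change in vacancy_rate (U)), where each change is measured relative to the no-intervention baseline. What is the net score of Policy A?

Baseline:
  S = 75
  H = 58
  U = 282 − 2·75 = 132
  C = -28 − 4·58 + 3·132 = 136
Policy A (S − 45):
  S = 75 − 45 = 30
  H = 58
  U = 282 − 2·30 = 222
  C = -28 − 4·58 + 3·222 = 406
ΔC = 406 − 136 = 270; ΔU = 222 − 132 = 90
Score = (-2)·270 + (-2)·90 = -720

-720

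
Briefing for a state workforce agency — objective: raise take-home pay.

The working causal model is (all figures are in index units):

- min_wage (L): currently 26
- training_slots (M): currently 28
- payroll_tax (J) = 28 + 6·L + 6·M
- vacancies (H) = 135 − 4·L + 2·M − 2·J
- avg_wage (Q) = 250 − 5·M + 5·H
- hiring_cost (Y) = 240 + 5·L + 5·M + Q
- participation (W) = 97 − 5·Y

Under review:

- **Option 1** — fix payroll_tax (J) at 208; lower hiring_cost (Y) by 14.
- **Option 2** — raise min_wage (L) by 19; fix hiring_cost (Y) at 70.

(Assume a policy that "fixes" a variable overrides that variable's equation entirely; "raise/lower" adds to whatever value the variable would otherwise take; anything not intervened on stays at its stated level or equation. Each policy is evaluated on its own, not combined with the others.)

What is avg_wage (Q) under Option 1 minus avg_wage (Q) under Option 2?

2960

Option 1 (J := 208, Y − 14):
  L = 26
  M = 28
  J = 208
  H = 135 − 4·26 + 2·28 − 2·208 = -329
  Q = 250 − 5·28 + 5·(-329) = -1535
Option 2 (L + 19, Y := 70):
  L = 26 + 19 = 45
  M = 28
  J = 28 + 6·45 + 6·28 = 466
  H = 135 − 4·45 + 2·28 − 2·466 = -921
  Q = 250 − 5·28 + 5·(-921) = -4495
Q: -1535 − (-4495) = 2960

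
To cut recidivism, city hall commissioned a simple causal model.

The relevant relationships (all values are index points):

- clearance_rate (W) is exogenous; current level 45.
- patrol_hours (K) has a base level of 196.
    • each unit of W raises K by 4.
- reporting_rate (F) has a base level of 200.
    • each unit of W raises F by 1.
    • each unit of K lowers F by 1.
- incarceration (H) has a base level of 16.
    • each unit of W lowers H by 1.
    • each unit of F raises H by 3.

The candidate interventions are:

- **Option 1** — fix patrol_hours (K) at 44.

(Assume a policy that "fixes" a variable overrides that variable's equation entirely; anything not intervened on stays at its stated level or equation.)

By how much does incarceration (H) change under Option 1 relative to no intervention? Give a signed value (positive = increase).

996

Baseline:
  W = 45
  K = 196 + 4·45 = 376
  F = 200 + 45 − 376 = -131
  H = 16 − 45 + 3·(-131) = -422
Option 1 (K := 44):
  W = 45
  K = 44
  F = 200 + 45 − 44 = 201
  H = 16 − 45 + 3·201 = 574
Change in H: 574 − (-422) = 996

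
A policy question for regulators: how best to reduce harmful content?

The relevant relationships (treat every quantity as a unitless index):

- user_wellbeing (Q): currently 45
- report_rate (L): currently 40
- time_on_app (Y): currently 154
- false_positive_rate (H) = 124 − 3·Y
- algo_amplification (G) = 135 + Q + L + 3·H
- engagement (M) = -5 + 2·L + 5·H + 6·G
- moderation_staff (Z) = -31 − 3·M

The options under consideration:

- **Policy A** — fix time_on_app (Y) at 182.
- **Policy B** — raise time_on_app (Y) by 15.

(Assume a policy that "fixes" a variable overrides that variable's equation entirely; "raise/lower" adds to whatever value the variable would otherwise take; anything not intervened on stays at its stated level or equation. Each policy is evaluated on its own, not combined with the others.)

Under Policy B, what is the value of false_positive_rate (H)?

Policy B (Y + 15):
  Y = 154 + 15 = 169
  H = 124 − 3·169 = -383

-383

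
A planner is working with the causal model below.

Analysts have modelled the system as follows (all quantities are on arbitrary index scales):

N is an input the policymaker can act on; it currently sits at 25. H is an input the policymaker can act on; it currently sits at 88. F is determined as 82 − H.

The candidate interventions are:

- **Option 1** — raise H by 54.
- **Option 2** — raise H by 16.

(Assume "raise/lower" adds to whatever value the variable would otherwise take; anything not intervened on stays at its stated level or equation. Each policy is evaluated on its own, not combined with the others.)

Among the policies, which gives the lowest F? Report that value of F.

-60

Option 1 (H + 54):
  H = 88 + 54 = 142
  F = 82 − 142 = -60
Option 2 (H + 16):
  H = 88 + 16 = 104
  F = 82 − 104 = -22
Comparing — Option 1: F=-60, Option 2: F=-22. Lowest is -60 (Option 1).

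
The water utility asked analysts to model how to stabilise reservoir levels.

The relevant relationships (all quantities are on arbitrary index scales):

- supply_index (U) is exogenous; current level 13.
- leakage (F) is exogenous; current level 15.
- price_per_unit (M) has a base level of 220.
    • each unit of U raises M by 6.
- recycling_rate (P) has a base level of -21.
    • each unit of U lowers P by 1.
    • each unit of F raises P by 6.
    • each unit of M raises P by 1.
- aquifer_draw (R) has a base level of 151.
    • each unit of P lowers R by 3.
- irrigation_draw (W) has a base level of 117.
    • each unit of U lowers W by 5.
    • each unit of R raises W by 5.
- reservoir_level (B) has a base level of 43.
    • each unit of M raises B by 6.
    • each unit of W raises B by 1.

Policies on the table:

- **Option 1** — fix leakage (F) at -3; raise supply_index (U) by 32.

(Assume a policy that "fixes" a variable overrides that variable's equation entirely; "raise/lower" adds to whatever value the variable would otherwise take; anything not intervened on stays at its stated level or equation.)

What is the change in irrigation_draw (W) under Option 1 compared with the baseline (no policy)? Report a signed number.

Baseline:
  U = 13
  F = 15
  M = 220 + 6·13 = 298
  P = -21 − 13 + 6·15 + 298 = 354
  R = 151 − 3·354 = -911
  W = 117 − 5·13 + 5·(-911) = -4503
Option 1 (F := -3, U + 32):
  U = 13 + 32 = 45
  F = -3
  M = 220 + 6·45 = 490
  P = -21 − 45 + 6·(-3) + 490 = 406
  R = 151 − 3·406 = -1067
  W = 117 − 5·45 + 5·(-1067) = -5443
Change in W: -5443 − (-4503) = -940

-940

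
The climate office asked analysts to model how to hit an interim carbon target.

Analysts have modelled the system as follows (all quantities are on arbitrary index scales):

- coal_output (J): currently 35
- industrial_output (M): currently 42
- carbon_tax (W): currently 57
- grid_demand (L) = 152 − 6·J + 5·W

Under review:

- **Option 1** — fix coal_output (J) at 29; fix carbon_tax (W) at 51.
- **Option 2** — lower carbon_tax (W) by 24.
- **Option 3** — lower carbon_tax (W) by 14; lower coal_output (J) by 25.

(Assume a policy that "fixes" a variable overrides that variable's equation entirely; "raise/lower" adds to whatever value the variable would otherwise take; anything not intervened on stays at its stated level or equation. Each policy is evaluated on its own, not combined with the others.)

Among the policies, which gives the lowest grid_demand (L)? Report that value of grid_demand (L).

107

Option 1 (J := 29, W := 51):
  J = 29
  W = 51
  L = 152 − 6·29 + 5·51 = 233
Option 2 (W − 24):
  J = 35
  W = 57 − 24 = 33
  L = 152 − 6·35 + 5·33 = 107
Option 3 (W − 14, J − 25):
  J = 35 − 25 = 10
  W = 57 − 14 = 43
  L = 152 − 6·10 + 5·43 = 307
Comparing — Option 1: L=233, Option 2: L=107, Option 3: L=307. Lowest is 107 (Option 2).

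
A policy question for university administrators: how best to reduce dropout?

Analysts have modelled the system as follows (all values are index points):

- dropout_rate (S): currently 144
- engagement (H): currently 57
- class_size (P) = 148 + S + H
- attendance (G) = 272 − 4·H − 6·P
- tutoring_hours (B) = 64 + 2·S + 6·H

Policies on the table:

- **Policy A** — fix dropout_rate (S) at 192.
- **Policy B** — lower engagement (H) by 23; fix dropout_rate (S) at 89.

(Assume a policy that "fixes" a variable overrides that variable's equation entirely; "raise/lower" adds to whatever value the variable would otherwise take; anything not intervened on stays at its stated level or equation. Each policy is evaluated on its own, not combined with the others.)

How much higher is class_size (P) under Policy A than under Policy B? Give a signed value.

126

Policy A (S := 192):
  S = 192
  H = 57
  P = 148 + 192 + 57 = 397
Policy B (H − 23, S := 89):
  S = 89
  H = 57 − 23 = 34
  P = 148 + 89 + 34 = 271
P: 397 − 271 = 126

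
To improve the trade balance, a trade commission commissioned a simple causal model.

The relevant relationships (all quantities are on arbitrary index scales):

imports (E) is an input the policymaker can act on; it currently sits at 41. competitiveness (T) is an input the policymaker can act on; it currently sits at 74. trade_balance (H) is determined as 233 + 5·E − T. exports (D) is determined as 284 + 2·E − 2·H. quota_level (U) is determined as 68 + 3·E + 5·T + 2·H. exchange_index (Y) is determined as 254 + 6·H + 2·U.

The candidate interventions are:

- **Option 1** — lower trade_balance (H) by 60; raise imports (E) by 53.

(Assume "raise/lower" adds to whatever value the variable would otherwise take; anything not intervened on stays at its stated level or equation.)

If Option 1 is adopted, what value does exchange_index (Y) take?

Option 1 (H − 60, E + 53):
  E = 41 + 53 = 94
  T = 74
  H = 233 + 5·94 − 74 (−60 from intervention) = 569
  U = 68 + 3·94 + 5·74 + 2·569 = 1858
  Y = 254 + 6·569 + 2·1858 = 7384

7384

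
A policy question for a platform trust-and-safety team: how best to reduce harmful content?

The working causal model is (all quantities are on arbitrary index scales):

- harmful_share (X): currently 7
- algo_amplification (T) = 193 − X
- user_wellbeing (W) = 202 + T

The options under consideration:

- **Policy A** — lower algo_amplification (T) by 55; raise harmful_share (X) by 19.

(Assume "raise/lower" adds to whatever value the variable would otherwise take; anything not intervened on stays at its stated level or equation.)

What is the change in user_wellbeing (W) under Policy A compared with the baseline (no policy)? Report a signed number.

Baseline:
  X = 7
  T = 193 − 7 = 186
  W = 202 + 186 = 388
Policy A (T − 55, X + 19):
  X = 7 + 19 = 26
  T = 193 − 26 (−55 from intervention) = 112
  W = 202 + 112 = 314
Change in W: 314 − 388 = -74

-74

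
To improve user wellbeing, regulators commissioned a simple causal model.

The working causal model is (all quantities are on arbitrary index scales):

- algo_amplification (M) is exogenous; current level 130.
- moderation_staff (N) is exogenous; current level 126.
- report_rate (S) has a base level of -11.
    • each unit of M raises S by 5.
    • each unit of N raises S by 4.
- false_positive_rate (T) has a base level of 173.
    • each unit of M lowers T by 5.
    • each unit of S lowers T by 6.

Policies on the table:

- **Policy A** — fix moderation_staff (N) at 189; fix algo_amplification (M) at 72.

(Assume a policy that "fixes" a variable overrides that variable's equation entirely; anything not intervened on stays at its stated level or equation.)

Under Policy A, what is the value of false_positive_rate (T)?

-6817

Policy A (N := 189, M := 72):
  M = 72
  N = 189
  S = -11 + 5·72 + 4·189 = 1105
  T = 173 − 5·72 − 6·1105 = -6817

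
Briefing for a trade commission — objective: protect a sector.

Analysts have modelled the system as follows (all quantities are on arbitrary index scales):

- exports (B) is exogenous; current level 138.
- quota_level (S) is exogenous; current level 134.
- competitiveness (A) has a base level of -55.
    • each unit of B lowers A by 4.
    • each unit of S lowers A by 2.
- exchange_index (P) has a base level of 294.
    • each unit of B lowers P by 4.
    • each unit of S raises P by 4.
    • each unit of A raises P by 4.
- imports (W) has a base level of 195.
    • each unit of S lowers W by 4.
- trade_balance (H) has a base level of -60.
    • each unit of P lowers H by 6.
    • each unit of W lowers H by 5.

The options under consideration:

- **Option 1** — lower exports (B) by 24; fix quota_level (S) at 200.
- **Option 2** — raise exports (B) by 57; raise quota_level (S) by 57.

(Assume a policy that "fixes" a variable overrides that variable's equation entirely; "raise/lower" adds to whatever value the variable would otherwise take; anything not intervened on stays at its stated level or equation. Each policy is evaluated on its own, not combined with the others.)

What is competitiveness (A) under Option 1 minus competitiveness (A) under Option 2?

Option 1 (B − 24, S := 200):
  B = 138 − 24 = 114
  S = 200
  A = -55 − 4·114 − 2·200 = -911
Option 2 (B + 57, S + 57):
  B = 138 + 57 = 195
  S = 134 + 57 = 191
  A = -55 − 4·195 − 2·191 = -1217
A: -911 − (-1217) = 306

306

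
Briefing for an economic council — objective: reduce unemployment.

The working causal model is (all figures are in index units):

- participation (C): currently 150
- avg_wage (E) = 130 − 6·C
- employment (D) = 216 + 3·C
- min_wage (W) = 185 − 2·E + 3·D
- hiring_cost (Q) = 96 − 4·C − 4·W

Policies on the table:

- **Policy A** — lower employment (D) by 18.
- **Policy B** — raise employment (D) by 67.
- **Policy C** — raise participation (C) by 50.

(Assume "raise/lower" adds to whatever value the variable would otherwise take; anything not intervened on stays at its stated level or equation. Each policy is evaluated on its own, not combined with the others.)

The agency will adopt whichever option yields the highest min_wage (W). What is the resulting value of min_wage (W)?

Policy A (D − 18):
  C = 150
  E = 130 − 6·150 = -770
  D = 216 + 3·150 (−18 from intervention) = 648
  W = 185 − 2·(-770) + 3·648 = 3669
Policy B (D + 67):
  C = 150
  E = 130 − 6·150 = -770
  D = 216 + 3·150 (+67 from intervention) = 733
  W = 185 − 2·(-770) + 3·733 = 3924
Policy C (C + 50):
  C = 150 + 50 = 200
  E = 130 − 6·200 = -1070
  D = 216 + 3·200 = 816
  W = 185 − 2·(-1070) + 3·816 = 4773
Comparing — Policy A: W=3669, Policy B: W=3924, Policy C: W=4773. Highest is 4773 (Policy C).

4773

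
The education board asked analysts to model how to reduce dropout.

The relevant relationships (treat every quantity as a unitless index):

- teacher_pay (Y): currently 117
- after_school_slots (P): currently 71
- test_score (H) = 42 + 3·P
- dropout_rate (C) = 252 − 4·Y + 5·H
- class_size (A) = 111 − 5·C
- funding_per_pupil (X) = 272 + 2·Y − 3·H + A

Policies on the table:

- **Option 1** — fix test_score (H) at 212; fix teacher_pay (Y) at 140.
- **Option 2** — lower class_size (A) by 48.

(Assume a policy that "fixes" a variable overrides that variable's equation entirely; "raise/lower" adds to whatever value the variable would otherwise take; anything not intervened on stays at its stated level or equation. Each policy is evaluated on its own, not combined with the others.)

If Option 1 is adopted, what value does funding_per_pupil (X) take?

-3733

Option 1 (H := 212, Y := 140):
  Y = 140
  P = 71
  H = 212
  C = 252 − 4·140 + 5·212 = 752
  A = 111 − 5·752 = -3649
  X = 272 + 2·140 − 3·212 + (-3649) = -3733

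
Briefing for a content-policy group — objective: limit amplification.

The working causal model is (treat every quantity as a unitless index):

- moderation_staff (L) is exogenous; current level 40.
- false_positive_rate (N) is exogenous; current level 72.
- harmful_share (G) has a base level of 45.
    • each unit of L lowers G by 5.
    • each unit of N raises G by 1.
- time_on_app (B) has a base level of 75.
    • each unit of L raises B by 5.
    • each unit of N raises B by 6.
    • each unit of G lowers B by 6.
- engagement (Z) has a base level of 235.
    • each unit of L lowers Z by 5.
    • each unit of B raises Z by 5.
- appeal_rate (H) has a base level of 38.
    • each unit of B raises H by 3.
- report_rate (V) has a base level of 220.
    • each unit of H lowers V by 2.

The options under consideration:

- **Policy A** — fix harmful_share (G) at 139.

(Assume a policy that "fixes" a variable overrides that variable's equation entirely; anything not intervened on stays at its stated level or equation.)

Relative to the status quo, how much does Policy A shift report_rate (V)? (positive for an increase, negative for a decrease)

Baseline:
  L = 40
  N = 72
  G = 45 − 5·40 + 72 = -83
  B = 75 + 5·40 + 6·72 − 6·(-83) = 1205
  H = 38 + 3·1205 = 3653
  V = 220 − 2·3653 = -7086
Policy A (G := 139):
  L = 40
  N = 72
  G = 139
  B = 75 + 5·40 + 6·72 − 6·139 = -127
  H = 38 + 3·(-127) = -343
  V = 220 − 2·(-343) = 906
Change in V: 906 − (-7086) = 7992

7992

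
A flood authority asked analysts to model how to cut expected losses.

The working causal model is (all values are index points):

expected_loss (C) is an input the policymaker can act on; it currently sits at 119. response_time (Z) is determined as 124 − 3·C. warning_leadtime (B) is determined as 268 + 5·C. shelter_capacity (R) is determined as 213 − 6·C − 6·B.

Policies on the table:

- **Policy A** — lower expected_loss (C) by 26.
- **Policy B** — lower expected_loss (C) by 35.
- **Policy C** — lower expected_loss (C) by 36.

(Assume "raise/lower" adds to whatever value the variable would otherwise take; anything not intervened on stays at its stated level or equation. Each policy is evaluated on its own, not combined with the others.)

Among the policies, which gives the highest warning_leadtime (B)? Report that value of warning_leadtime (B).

Policy A (C − 26):
  C = 119 − 26 = 93
  B = 268 + 5·93 = 733
Policy B (C − 35):
  C = 119 − 35 = 84
  B = 268 + 5·84 = 688
Policy C (C − 36):
  C = 119 − 36 = 83
  B = 268 + 5·83 = 683
Comparing — Policy A: B=733, Policy B: B=688, Policy C: B=683. Highest is 733 (Policy A).

733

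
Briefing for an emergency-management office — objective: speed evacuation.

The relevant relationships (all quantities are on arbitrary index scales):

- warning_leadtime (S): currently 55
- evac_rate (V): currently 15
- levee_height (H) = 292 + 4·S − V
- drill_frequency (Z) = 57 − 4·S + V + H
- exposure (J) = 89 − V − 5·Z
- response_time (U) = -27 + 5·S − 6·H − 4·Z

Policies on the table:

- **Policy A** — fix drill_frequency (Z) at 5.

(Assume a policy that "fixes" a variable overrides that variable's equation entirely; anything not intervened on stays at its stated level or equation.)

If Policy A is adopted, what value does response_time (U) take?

-2754

Policy A (Z := 5):
  S = 55
  V = 15
  H = 292 + 4·55 − 15 = 497
  Z = 5
  U = -27 + 5·55 − 6·497 − 4·5 = -2754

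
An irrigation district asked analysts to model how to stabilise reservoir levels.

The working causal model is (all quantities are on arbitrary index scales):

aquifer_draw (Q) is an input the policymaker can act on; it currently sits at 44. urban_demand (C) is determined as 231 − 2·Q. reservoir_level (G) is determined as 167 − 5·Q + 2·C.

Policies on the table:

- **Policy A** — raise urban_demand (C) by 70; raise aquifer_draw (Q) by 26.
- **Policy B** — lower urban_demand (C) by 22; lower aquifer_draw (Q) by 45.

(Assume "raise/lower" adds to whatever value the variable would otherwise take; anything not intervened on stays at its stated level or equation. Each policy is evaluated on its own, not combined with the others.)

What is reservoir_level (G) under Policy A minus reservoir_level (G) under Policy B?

Policy A (C + 70, Q + 26):
  Q = 44 + 26 = 70
  C = 231 − 2·70 (+70 from intervention) = 161
  G = 167 − 5·70 + 2·161 = 139
Policy B (C − 22, Q − 45):
  Q = 44 − 45 = -1
  C = 231 − 2·(-1) (−22 from intervention) = 211
  G = 167 − 5·(-1) + 2·211 = 594
G: 139 − 594 = -455

-455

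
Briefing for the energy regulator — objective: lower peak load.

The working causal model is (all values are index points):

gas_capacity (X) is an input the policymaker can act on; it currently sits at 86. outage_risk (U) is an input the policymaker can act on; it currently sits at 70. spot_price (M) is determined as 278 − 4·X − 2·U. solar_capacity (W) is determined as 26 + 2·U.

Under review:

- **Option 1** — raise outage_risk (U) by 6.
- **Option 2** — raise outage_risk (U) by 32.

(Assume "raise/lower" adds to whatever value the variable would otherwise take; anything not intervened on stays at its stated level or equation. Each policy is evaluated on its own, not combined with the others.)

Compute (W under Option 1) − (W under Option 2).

-52

Option 1 (U + 6):
  U = 70 + 6 = 76
  W = 26 + 2·76 = 178
Option 2 (U + 32):
  U = 70 + 32 = 102
  W = 26 + 2·102 = 230
W: 178 − 230 = -52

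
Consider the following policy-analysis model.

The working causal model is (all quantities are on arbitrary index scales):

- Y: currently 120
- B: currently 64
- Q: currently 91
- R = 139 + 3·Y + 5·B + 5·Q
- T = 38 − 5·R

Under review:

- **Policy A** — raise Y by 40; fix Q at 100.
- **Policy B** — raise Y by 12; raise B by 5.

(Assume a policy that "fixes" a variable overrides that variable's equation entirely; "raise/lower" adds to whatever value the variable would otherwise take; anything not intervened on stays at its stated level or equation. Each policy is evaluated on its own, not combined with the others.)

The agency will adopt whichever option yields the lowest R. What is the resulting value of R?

Policy A (Y + 40, Q := 100):
  Y = 120 + 40 = 160
  B = 64
  Q = 100
  R = 139 + 3·160 + 5·64 + 5·100 = 1439
Policy B (Y + 12, B + 5):
  Y = 120 + 12 = 132
  B = 64 + 5 = 69
  Q = 91
  R = 139 + 3·132 + 5·69 + 5·91 = 1335
Comparing — Policy A: R=1439, Policy B: R=1335. Lowest is 1335 (Policy B).

1335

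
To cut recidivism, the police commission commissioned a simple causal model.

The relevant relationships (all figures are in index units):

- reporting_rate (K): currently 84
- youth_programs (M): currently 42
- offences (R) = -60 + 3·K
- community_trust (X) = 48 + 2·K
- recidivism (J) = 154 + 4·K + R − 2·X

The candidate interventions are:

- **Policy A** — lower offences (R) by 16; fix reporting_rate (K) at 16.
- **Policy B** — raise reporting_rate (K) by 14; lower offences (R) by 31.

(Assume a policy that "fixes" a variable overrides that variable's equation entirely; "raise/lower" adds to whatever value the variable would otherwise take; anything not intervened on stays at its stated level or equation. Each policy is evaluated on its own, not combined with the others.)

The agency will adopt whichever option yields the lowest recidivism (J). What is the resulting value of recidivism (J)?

Policy A (R − 16, K := 16):
  K = 16
  R = -60 + 3·16 (−16 from intervention) = -28
  X = 48 + 2·16 = 80
  J = 154 + 4·16 + (-28) − 2·80 = 30
Policy B (K + 14, R − 31):
  K = 84 + 14 = 98
  R = -60 + 3·98 (−31 from intervention) = 203
  X = 48 + 2·98 = 244
  J = 154 + 4·98 + 203 − 2·244 = 261
Comparing — Policy A: J=30, Policy B: J=261. Lowest is 30 (Policy A).

30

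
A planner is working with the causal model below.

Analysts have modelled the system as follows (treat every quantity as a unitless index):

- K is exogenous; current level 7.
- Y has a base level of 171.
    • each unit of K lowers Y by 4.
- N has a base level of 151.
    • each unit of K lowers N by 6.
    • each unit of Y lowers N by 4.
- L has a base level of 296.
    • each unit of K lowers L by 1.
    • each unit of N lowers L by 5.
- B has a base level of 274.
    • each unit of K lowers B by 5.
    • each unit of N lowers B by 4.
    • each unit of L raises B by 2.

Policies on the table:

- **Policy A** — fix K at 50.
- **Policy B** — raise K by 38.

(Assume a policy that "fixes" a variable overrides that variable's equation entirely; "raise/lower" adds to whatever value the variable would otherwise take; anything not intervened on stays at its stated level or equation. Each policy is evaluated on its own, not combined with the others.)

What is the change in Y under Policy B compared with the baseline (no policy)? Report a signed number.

-152

Baseline:
  K = 7
  Y = 171 − 4·7 = 143
Policy B (K + 38):
  K = 7 + 38 = 45
  Y = 171 − 4·45 = -9
Change in Y: -9 − 143 = -152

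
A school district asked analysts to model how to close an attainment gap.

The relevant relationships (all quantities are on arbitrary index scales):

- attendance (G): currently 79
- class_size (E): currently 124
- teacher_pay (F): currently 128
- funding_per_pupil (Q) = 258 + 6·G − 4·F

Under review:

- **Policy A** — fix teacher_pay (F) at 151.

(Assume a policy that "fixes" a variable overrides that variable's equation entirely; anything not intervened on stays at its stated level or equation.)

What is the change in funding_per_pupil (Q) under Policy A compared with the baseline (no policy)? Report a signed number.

Baseline:
  G = 79
  F = 128
  Q = 258 + 6·79 − 4·128 = 220
Policy A (F := 151):
  G = 79
  F = 151
  Q = 258 + 6·79 − 4·151 = 128
Change in Q: 128 − 220 = -92

-92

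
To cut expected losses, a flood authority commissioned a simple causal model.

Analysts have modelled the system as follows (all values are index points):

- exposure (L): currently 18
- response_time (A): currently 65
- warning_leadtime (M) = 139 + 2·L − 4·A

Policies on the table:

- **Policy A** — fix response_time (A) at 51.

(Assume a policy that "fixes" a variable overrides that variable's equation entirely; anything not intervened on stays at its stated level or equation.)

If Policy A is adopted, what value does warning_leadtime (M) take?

Policy A (A := 51):
  L = 18
  A = 51
  M = 139 + 2·18 − 4·51 = -29

-29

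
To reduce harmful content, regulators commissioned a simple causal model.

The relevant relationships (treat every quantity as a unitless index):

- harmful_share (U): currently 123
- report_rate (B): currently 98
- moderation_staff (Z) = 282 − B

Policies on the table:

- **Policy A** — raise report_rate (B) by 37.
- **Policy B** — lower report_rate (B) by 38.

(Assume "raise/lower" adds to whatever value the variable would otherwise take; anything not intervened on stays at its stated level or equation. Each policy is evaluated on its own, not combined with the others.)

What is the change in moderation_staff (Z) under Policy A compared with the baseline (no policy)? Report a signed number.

-37

Baseline:
  B = 98
  Z = 282 − 98 = 184
Policy A (B + 37):
  B = 98 + 37 = 135
  Z = 282 − 135 = 147
Change in Z: 147 − 184 = -37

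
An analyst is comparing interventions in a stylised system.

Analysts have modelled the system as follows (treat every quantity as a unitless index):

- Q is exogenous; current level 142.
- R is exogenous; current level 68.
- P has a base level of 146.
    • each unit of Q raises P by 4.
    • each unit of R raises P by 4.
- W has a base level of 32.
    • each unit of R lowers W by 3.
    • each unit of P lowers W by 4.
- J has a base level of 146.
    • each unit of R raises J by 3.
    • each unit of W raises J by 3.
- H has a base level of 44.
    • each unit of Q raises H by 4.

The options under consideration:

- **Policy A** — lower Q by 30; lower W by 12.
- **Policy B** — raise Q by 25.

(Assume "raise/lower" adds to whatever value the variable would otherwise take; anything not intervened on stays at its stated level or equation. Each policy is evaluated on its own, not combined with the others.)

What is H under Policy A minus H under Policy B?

-220

Policy A (Q − 30, W − 12):
  Q = 142 − 30 = 112
  H = 44 + 4·112 = 492
Policy B (Q + 25):
  Q = 142 + 25 = 167
  H = 44 + 4·167 = 712
H: 492 − 712 = -220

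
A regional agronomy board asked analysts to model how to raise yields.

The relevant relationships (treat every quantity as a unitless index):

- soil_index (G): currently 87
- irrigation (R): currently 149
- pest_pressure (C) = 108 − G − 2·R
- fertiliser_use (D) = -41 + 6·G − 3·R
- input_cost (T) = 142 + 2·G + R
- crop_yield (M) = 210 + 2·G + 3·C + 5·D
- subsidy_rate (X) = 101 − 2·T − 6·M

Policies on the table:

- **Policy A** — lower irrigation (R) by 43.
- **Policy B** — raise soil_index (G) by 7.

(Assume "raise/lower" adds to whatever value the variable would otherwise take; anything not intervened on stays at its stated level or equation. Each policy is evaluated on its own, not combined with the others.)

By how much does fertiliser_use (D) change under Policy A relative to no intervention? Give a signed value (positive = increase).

129

Baseline:
  G = 87
  R = 149
  D = -41 + 6·87 − 3·149 = 34
Policy A (R − 43):
  G = 87
  R = 149 − 43 = 106
  D = -41 + 6·87 − 3·106 = 163
Change in D: 163 − 34 = 129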